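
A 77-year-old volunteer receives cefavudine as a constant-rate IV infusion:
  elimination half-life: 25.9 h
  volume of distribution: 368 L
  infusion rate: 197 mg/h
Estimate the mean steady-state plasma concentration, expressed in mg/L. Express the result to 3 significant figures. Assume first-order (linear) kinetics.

20.0 mg/L

k = ln2 / t½ = 0.693147 / 25.9 = 0.02676 h⁻¹
CL = k × Vd = 0.02676 × 368 = 9.848 L/h
At steady state Css = R₀ / CL = 197 / 9.848 = 20.00 mg/L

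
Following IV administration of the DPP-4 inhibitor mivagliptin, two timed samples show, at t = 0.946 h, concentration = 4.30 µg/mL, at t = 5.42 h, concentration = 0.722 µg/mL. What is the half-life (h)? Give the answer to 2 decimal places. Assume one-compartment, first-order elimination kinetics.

k = ln(C₁/C₂) / (t₂ − t₁) = ln(4.30/0.722) / (5.42 − 0.946)
  = 1.784 / 4.474 = 0.3987 h⁻¹
t½ = ln2 / k = 0.693147 / 0.3987 = 1.739 h

1.74 h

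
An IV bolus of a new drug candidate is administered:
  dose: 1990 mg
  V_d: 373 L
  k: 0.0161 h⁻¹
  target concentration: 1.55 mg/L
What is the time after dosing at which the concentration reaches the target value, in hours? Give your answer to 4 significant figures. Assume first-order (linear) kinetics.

76.77 h

C₀ = Dose / Vd = 1990 / 373 = 5.335 mg/L
t = ln(C₀ / C) / k = ln(5.335 / 1.55) / 0.01610
  = ln(3.442) / 0.01610 = 1.236 / 0.01610 = 76.77 h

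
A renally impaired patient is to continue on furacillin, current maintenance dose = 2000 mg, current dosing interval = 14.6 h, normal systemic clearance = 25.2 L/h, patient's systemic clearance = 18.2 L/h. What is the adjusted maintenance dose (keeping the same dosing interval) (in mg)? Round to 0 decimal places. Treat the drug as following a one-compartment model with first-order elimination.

1444 mg

To keep the same average steady-state level, dosing rate must scale with clearance.
CL ratio = 18.2 / 25.2 = 0.7222
New dose (same interval) = 2000 × 0.7222 = 1444 mg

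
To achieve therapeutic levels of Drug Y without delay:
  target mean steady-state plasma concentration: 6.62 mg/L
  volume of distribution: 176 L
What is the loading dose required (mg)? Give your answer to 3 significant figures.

1170 mg

LD = Css × Vd = 6.62 × 176 = 1165 mg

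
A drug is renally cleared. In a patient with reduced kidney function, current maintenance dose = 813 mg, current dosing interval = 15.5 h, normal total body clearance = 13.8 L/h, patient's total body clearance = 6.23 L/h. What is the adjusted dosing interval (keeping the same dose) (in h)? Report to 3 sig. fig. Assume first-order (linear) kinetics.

To keep the same average steady-state level, dosing rate must scale with clearance.
CL ratio = 6.23 / 13.8 = 0.4514
New interval (same dose) = 15.5 / 0.4514 = 34.34 h

34.3 h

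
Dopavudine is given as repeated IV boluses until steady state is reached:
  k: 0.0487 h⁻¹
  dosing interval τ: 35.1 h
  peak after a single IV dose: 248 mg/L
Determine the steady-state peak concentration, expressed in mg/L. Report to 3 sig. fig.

303 mg/L

e^(−kτ) = e^(−0.04870 × 35.1) = 0.1810
Accumulation ratio R = 1 / (1 − e^(−kτ)) = 1 / (1 − 0.1810) = 1.221
Steady-state peak = C₀ × R = 248 × 1.221 = 302.8 mg/L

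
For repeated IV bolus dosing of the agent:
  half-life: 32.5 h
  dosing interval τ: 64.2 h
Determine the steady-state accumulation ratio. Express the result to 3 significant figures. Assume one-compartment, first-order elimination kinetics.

k = ln2 / t½ = 0.693147 / 32.5 = 0.02133 h⁻¹
e^(−kτ) = e^(−0.02133 × 64.2) = 0.2543
Accumulation ratio R = 1 / (1 − e^(−kτ)) = 1 / (1 − 0.2543) = 1.341

1.34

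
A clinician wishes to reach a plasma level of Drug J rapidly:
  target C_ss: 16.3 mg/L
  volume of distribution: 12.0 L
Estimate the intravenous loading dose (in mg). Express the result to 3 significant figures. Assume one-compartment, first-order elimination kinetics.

LD = Css × Vd = 16.3 × 12.0 = 195.6 mg

196 mg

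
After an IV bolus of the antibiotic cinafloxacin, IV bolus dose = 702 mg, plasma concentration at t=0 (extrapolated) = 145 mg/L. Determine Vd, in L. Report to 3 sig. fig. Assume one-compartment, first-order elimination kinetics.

4.84 L

Vd = Dose / C₀ = 702.0 / 145 = 4.841 L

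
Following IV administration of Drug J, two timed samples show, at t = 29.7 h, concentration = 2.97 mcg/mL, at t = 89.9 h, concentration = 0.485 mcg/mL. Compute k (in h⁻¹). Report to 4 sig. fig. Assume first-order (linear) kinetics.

k = ln(C₁/C₂) / (t₂ − t₁) = ln(2.97/0.485) / (89.9 − 29.7)
  = 1.812 / 60.20 = 0.03010 h⁻¹

0.03010 h⁻¹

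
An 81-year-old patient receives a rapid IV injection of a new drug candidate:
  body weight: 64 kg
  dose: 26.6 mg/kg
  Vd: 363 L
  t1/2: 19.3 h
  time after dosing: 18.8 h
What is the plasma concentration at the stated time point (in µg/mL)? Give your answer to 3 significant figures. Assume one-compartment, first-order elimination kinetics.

2.39 µg/mL

Total dose = 26.6 × 64 = 1702 mg
C₀ = Dose / Vd = 1702 / 363 = 4.689 mg/L
k = ln2 / t½ = 0.693147 / 19.3 = 0.03591 h⁻¹
C = C₀ · e^(−k·t) = 4.689 × e^(−0.03591 × 18.8)
  = 4.689 × 0.5091 = 2.387 mg/L
(2.387 mg/L = 2.387 µg/mL)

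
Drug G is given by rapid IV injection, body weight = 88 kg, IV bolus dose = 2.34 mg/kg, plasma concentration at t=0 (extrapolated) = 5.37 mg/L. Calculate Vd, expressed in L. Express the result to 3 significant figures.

38.3 L

Dose = 2.34 × 88 = 205.9 mg
Vd = Dose / C₀ = 205.9 / 5.37 = 38.34 L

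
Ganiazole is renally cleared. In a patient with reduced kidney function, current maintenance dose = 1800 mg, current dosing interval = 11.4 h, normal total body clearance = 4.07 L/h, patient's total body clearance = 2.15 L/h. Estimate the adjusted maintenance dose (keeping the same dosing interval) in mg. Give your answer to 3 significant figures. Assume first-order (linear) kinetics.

951 mg

To keep the same average steady-state level, dosing rate must scale with clearance.
CL ratio = 2.15 / 4.07 = 0.5283
New dose (same interval) = 1800 × 0.5283 = 950.9 mg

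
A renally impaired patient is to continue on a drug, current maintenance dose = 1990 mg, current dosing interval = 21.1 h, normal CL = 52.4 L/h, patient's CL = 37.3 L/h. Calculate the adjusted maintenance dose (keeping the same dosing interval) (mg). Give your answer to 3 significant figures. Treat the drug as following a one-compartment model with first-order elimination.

1420 mg

To keep the same average steady-state level, dosing rate must scale with clearance.
CL ratio = 37.3 / 52.4 = 0.7118
New dose (same interval) = 1990 × 0.7118 = 1416 mg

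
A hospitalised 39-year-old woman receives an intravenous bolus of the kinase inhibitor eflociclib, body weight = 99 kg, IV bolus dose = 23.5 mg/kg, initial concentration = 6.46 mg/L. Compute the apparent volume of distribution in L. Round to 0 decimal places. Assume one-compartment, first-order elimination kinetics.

360 L

Dose = 23.5 × 99 = 2327 mg
Vd = Dose / C₀ = 2327 / 6.46 = 360.2 L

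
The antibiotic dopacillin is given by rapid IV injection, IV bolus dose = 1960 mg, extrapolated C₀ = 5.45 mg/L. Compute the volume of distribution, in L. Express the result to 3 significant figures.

Vd = Dose / C₀ = 1960 / 5.45 = 359.6 L

360 L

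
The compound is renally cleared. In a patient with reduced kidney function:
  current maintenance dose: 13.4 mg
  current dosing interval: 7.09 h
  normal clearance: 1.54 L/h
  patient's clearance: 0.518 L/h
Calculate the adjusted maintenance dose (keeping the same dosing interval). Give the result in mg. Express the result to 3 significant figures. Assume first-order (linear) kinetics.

4.51 mg

To keep the same average steady-state level, dosing rate must scale with clearance.
CL ratio = 0.518 / 1.54 = 0.3364
New dose (same interval) = 13.4 × 0.3364 = 4.508 mg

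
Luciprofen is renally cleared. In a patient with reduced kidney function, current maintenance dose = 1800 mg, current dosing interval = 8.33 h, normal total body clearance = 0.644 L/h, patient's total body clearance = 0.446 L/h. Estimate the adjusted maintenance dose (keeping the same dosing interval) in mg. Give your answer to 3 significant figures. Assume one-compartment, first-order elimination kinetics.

To keep the same average steady-state level, dosing rate must scale with clearance.
CL ratio = 0.446 / 0.644 = 0.6925
New dose (same interval) = 1800 × 0.6925 = 1247 mg

1250 mg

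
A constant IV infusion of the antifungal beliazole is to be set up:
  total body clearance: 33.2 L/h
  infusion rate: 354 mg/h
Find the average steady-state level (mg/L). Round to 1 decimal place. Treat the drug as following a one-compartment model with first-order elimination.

10.7 mg/L

At steady state Css = R₀ / CL = 354 / 33.20 = 10.66 mg/L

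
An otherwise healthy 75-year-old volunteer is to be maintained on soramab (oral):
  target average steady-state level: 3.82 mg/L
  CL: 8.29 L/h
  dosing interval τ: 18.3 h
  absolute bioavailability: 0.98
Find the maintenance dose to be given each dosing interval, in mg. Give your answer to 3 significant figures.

591 mg

At steady state, F × (Dose/τ) = Css × CL.
Dose = Css × CL × τ / F = 3.82 × 8.290 × 18.3 / 0.98 = 591.3 mg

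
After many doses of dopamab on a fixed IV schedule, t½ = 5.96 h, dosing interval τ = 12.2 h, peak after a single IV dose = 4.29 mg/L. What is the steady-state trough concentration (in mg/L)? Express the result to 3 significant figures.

k = ln2 / t½ = 0.693147 / 5.96 = 0.1163 h⁻¹
e^(−kτ) = e^(−0.1163 × 12.2) = 0.2420
Accumulation ratio R = 1 / (1 − e^(−kτ)) = 1 / (1 − 0.2420) = 1.319
Steady-state trough = C₀ × R × e^(−kτ) = 4.29 × 1.319 × 0.2420 = 1.369 mg/L

1.37 mg/L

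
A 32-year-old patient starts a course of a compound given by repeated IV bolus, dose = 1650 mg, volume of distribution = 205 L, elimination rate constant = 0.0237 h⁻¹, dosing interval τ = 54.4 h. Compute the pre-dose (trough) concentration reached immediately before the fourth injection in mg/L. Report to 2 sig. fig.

3.0 mg/L

C₀ per dose = Dose / Vd = 1650 / 205 = 8.049 mg/L
Fraction remaining after one interval: r = e^(−kτ) = e^(−0.02370 × 54.4) = 0.2755
Before dose 4, 3 doses have been given (aged 1τ, 2τ, 3τ).
C_trough = C₀ × (r + r² + … + r^3) = C₀ × r(1−r^3)/(1−r)
        = 8.049 × 0.2755 × (1 − 0.02091) / (1 − 0.2755) = 2.997 mg/L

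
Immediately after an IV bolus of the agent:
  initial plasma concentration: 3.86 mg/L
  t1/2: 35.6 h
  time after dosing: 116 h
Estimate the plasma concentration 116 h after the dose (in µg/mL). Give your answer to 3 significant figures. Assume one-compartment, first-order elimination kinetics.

0.403 µg/mL

k = ln2 / t½ = 0.693147 / 35.6 = 0.01947 h⁻¹
C = C₀ · e^(−k·t) = 3.860 × e^(−0.01947 × 116)
  = 3.860 × 0.1045 = 0.4034 mg/L
(0.4034 mg/L = 0.4034 µg/mL)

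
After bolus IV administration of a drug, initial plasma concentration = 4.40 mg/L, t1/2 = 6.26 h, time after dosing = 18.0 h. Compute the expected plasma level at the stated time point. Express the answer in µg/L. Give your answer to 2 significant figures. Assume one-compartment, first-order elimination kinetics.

600 µg/L

k = ln2 / t½ = 0.693147 / 6.26 = 0.1107 h⁻¹
C = C₀ · e^(−k·t) = 4.400 × e^(−0.1107 × 18.0)
  = 4.400 × 0.1363 = 0.5997 mg/L
Convert: 0.5997 mg/L × 1000 = 599.7 µg/L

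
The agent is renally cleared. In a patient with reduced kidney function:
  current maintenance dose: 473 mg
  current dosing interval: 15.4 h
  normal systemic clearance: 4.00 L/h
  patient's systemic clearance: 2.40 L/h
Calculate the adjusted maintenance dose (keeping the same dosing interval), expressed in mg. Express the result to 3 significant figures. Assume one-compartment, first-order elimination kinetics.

284 mg

To keep the same average steady-state level, dosing rate must scale with clearance.
CL ratio = 2.40 / 4.00 = 0.6000
New dose (same interval) = 473 × 0.6000 = 283.8 mg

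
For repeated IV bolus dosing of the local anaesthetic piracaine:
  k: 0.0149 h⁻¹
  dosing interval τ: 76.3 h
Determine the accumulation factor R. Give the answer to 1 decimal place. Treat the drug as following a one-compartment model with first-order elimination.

e^(−kτ) = e^(−0.01490 × 76.3) = 0.3208
Accumulation ratio R = 1 / (1 − e^(−kτ)) = 1 / (1 − 0.3208) = 1.472

1.5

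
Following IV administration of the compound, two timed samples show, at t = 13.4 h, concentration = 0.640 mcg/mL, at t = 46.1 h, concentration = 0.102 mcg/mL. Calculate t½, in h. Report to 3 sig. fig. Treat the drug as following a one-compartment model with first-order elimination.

k = ln(C₁/C₂) / (t₂ − t₁) = ln(0.640/0.102) / (46.1 − 13.4)
  = 1.836 / 32.70 = 0.05615 h⁻¹
t½ = ln2 / k = 0.693147 / 0.05615 = 12.34 h

12.3 h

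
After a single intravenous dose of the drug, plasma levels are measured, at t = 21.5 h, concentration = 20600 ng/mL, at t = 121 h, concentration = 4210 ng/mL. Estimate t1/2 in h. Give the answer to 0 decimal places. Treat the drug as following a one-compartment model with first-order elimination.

43 h

k = ln(C₁/C₂) / (t₂ − t₁) = ln(20600/4210) / (121 − 21.5)
  = 1.588 / 99.50 = 0.01596 h⁻¹
t½ = ln2 / k = 0.693147 / 0.01596 = 43.43 h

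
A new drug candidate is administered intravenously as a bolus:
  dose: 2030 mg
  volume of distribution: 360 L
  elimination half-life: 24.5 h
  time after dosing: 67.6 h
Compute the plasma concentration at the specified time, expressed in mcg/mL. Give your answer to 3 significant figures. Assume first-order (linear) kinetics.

C₀ = Dose / Vd = 2030 / 360 = 5.639 mg/L
k = ln2 / t½ = 0.693147 / 24.5 = 0.02829 h⁻¹
C = C₀ · e^(−k·t) = 5.639 × e^(−0.02829 × 67.6)
  = 5.639 × 0.1477 = 0.8329 mg/L
(0.8329 mg/L = 0.8329 mcg/mL)

0.833 mcg/mL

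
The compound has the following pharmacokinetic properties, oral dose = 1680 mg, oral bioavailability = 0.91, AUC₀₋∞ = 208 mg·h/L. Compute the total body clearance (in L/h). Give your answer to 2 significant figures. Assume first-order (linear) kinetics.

CL = F·Dose / AUC = 0.91 × 1680 / 208 = 7.350 L/h

7.4 L/h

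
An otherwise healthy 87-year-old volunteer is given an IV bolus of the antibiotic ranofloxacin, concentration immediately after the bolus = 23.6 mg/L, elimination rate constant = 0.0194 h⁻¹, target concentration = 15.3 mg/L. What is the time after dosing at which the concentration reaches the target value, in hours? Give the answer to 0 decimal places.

t = ln(C₀ / C) / k = ln(23.60 / 15.3) / 0.01940
  = ln(1.542) / 0.01940 = 0.4331 / 0.01940 = 22.32 h

22 h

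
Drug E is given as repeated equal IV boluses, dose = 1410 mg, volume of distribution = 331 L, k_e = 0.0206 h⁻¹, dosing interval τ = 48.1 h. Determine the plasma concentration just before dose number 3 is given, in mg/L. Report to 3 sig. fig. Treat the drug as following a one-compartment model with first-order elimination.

C₀ per dose = Dose / Vd = 1410 / 331 = 4.260 mg/L
Fraction remaining after one interval: r = e^(−kτ) = e^(−0.02060 × 48.1) = 0.3713
Before dose 3, 2 doses have been given (aged 1τ, 2τ).
C_trough = C₀ × (r + r²) = 4.260 × (0.3713 + 0.1379) = 2.169 mg/L

2.17 mg/L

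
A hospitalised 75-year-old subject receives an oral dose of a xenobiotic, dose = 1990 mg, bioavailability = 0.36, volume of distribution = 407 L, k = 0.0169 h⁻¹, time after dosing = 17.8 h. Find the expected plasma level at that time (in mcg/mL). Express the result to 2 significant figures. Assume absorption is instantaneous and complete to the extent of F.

Amount reaching circulation = F × Dose = 0.36 × 1990 = 716.4 mg
C₀ = F·Dose / Vd = 716.4 / 407 = 1.760 mg/L
C = C₀ · e^(−k·t) = 1.760 × e^(−0.01690 × 17.8)
  = 1.760 × 0.7402 = 1.303 mg/L
(1.303 mg/L = 1.303 mcg/mL)

1.3 mcg/mL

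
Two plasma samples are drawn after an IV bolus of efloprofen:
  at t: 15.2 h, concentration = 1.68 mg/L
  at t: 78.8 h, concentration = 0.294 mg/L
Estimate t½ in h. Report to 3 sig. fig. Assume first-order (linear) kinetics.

25.3 h

k = ln(C₁/C₂) / (t₂ − t₁) = ln(1.68/0.294) / (78.8 − 15.2)
  = 1.743 / 63.60 = 0.02741 h⁻¹
t½ = ln2 / k = 0.693147 / 0.02741 = 25.29 h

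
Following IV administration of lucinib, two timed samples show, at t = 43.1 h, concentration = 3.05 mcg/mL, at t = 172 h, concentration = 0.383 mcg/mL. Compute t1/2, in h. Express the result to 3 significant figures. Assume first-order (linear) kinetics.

43.1 h

k = ln(C₁/C₂) / (t₂ − t₁) = ln(3.05/0.383) / (172 − 43.1)
  = 2.075 / 128.9 = 0.01610 h⁻¹
t½ = ln2 / k = 0.693147 / 0.01610 = 43.05 h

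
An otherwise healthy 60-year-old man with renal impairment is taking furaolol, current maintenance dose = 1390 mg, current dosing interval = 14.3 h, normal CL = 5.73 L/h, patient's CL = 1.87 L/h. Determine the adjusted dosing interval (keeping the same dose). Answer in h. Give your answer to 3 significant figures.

43.8 h

To keep the same average steady-state level, dosing rate must scale with clearance.
CL ratio = 1.87 / 5.73 = 0.3264
New interval (same dose) = 14.3 / 0.3264 = 43.81 h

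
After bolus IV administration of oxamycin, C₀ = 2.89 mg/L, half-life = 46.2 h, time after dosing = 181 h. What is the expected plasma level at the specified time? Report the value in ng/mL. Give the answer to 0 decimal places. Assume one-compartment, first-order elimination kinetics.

191 ng/mL

k = ln2 / t½ = 0.693147 / 46.2 = 0.01500 h⁻¹
C = C₀ · e^(−k·t) = 2.890 × e^(−0.01500 × 181)
  = 2.890 × 0.06620 = 0.1913 mg/L
Convert: 0.1913 mg/L × 1000 = 191.3 ng/mL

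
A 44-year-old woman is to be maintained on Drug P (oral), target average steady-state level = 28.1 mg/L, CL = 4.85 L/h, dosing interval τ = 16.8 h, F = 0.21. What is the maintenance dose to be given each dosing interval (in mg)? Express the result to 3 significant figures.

10900 mg

At steady state, F × (Dose/τ) = Css × CL.
Dose = Css × CL × τ / F = 28.1 × 4.850 × 16.8 / 0.21 = 10900 mg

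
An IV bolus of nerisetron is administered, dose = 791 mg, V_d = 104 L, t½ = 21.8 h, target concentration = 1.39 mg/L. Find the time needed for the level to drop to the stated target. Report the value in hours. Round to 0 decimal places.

C₀ = Dose / Vd = 791.0 / 104 = 7.606 mg/L
k = ln2 / t½ = 0.693147 / 21.8 = 0.03180 h⁻¹
t = ln(C₀ / C) / k = ln(7.606 / 1.39) / 0.03180
  = ln(5.472) / 0.03180 = 1.700 / 0.03180 = 53.46 h

53 h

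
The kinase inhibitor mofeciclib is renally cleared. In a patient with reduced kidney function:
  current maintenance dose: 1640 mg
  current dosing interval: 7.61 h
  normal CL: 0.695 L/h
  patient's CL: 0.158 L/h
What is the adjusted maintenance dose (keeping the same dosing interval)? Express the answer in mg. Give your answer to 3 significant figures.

To keep the same average steady-state level, dosing rate must scale with clearance.
CL ratio = 0.158 / 0.695 = 0.2273
New dose (same interval) = 1640 × 0.2273 = 372.8 mg

373 mg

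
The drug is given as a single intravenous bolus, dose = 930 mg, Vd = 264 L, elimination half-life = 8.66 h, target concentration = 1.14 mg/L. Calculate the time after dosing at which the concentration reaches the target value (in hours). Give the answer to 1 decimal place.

14.1 h

C₀ = Dose / Vd = 930.0 / 264 = 3.523 mg/L
k = ln2 / t½ = 0.693147 / 8.66 = 0.08004 h⁻¹
t = ln(C₀ / C) / k = ln(3.523 / 1.14) / 0.08004
  = ln(3.090) / 0.08004 = 1.128 / 0.08004 = 14.09 h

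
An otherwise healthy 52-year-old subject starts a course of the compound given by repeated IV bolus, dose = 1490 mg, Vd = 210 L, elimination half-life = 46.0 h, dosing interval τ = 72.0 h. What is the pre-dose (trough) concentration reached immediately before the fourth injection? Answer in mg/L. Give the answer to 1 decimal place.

C₀ per dose = Dose / Vd = 1490 / 210 = 7.095 mg/L
k = ln2 / t½ = 0.693147 / 46.0 = 0.01507 h⁻¹
Fraction remaining after one interval: r = e^(−kτ) = e^(−0.01507 × 72.0) = 0.3379
Before dose 4, 3 doses have been given (aged 1τ, 2τ, 3τ).
C_trough = C₀ × (r + r² + … + r^3) = C₀ × r(1−r^3)/(1−r)
        = 7.095 × 0.3379 × (1 − 0.03858) / (1 − 0.3379) = 3.481 mg/L

3.5 mg/L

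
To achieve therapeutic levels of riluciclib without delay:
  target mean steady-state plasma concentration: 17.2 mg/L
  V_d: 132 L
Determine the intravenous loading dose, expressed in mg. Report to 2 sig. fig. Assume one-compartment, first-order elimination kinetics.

LD = Css × Vd = 17.2 × 132 = 2270 mg

2300 mg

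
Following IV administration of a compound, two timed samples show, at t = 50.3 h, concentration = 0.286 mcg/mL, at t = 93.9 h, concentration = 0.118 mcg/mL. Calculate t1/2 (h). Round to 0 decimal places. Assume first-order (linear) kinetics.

34 h

k = ln(C₁/C₂) / (t₂ − t₁) = ln(0.286/0.118) / (93.9 − 50.3)
  = 0.8853 / 43.60 = 0.02031 h⁻¹
t½ = ln2 / k = 0.693147 / 0.02031 = 34.13 h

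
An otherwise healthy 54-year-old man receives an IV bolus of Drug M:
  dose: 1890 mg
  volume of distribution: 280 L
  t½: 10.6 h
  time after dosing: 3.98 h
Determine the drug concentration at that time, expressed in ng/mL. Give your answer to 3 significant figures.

5200 ng/mL

C₀ = Dose / Vd = 1890 / 280 = 6.750 mg/L
k = ln2 / t½ = 0.693147 / 10.6 = 0.06539 h⁻¹
C = C₀ · e^(−k·t) = 6.750 × e^(−0.06539 × 3.98)
  = 6.750 × 0.7709 = 5.204 mg/L
Convert: 5.204 mg/L × 1000 = 5204 ng/mL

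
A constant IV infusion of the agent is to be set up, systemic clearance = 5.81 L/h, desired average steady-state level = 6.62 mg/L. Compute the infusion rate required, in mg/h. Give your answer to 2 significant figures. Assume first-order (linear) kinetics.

38 mg/h

At steady state, infusion rate R₀ = Css × CL = 6.62 × 5.810 = 38.46 mg/h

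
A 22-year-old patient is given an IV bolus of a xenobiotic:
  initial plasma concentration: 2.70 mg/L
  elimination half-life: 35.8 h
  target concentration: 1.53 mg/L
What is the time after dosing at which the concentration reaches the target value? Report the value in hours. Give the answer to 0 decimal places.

k = ln2 / t½ = 0.693147 / 35.8 = 0.01936 h⁻¹
t = ln(C₀ / C) / k = ln(2.700 / 1.53) / 0.01936
  = ln(1.765) / 0.01936 = 0.5682 / 0.01936 = 29.35 h

29 h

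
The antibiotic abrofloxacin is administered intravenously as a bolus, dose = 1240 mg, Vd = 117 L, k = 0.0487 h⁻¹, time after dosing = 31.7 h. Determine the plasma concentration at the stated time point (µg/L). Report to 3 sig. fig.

2260 µg/L

C₀ = Dose / Vd = 1240 / 117 = 10.60 mg/L
C = C₀ · e^(−k·t) = 10.60 × e^(−0.04870 × 31.7)
  = 10.60 × 0.2136 = 2.264 mg/L
Convert: 2.264 mg/L × 1000 = 2264 µg/L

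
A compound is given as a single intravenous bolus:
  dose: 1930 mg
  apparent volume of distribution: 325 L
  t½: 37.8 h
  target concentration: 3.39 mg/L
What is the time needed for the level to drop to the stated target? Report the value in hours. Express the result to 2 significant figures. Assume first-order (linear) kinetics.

31 h

C₀ = Dose / Vd = 1930 / 325 = 5.938 mg/L
k = ln2 / t½ = 0.693147 / 37.8 = 0.01834 h⁻¹
t = ln(C₀ / C) / k = ln(5.938 / 3.39) / 0.01834
  = ln(1.752) / 0.01834 = 0.5608 / 0.01834 = 30.58 h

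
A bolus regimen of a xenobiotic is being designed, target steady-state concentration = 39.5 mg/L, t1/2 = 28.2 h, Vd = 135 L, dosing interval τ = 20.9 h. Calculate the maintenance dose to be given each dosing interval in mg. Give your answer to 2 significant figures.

k = ln2 / t½ = 0.693147 / 28.2 = 0.02458 h⁻¹
CL = k × Vd = 0.02458 × 135 = 3.318 L/h
At steady state, Dose/τ = Css × CL.
Dose = Css × CL × τ = 39.5 × 3.318 × 20.9 = 2739 mg

2700 mg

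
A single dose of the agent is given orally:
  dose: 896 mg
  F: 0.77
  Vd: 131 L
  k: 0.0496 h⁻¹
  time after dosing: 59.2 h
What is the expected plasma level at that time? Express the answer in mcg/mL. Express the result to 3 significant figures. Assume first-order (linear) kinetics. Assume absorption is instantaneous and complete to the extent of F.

0.279 mcg/mL

Amount reaching circulation = F × Dose = 0.77 × 896.0 = 689.9 mg
C₀ = F·Dose / Vd = 689.9 / 131 = 5.266 mg/L
C = C₀ · e^(−k·t) = 5.266 × e^(−0.04960 × 59.2)
  = 5.266 × 0.05306 = 0.2794 mg/L
(0.2794 mg/L = 0.2794 mcg/mL)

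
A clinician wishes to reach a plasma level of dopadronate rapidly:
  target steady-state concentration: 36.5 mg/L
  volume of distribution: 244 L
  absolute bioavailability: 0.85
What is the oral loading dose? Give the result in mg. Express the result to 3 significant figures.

LD = Css × Vd / F = 36.5 × 244 / 0.85 = 10480 mg

10500 mg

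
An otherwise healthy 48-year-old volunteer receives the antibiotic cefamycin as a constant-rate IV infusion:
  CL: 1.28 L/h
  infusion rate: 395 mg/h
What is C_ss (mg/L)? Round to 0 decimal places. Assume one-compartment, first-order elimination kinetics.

309 mg/L

At steady state Css = R₀ / CL = 395 / 1.280 = 308.6 mg/L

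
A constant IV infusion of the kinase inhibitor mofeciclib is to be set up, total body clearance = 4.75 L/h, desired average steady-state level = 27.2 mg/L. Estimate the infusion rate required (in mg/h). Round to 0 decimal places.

129 mg/h

At steady state, infusion rate R₀ = Css × CL = 27.2 × 4.750 = 129.2 mg/h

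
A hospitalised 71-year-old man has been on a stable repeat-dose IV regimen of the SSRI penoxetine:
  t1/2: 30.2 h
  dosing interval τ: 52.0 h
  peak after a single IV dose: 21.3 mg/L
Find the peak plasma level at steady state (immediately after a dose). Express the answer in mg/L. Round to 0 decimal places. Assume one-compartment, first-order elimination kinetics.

k = ln2 / t½ = 0.693147 / 30.2 = 0.02295 h⁻¹
e^(−kτ) = e^(−0.02295 × 52.0) = 0.3032
Accumulation ratio R = 1 / (1 − e^(−kτ)) = 1 / (1 − 0.3032) = 1.435
Steady-state peak = C₀ × R = 21.3 × 1.435 = 30.57 mg/L

31 mg/L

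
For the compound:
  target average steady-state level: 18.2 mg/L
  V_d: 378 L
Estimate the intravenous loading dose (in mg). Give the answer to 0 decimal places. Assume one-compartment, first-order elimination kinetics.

LD = Css × Vd = 18.2 × 378 = 6880 mg

6880 mg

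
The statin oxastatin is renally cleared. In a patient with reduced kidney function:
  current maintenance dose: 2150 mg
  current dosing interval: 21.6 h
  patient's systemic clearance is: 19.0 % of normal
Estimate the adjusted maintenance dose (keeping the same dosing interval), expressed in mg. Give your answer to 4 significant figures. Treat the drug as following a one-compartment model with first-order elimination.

408.5 mg

To keep the same average steady-state level, dosing rate must scale with clearance.
CL ratio = 19.0 / 100 = 0.1900
New dose (same interval) = 2150 × 0.1900 = 408.5 mg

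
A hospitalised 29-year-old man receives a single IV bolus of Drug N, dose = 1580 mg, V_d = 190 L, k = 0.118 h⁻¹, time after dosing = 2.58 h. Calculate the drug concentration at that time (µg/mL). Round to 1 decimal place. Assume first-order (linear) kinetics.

6.1 µg/mL

C₀ = Dose / Vd = 1580 / 190 = 8.316 mg/L
C = C₀ · e^(−k·t) = 8.316 × e^(−0.1180 × 2.58)
  = 8.316 × 0.7375 = 6.133 mg/L
(6.133 mg/L = 6.133 µg/mL)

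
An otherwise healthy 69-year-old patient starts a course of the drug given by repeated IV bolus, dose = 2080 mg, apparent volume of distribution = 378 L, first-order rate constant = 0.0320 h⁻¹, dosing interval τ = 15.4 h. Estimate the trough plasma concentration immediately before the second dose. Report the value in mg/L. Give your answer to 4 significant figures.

C₀ per dose = Dose / Vd = 2080 / 378 = 5.503 mg/L
Fraction remaining after one interval: r = e^(−kτ) = e^(−0.03200 × 15.4) = 0.6109
Before dose 2, 1 dose has been given (aged 1τ).
C_trough = C₀ × r = 5.503 × 0.6109 = 3.362 mg/L

3.362 mg/L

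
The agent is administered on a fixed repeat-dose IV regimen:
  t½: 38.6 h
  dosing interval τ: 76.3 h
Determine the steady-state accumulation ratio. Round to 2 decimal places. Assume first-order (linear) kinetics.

1.34

k = ln2 / t½ = 0.693147 / 38.6 = 0.01796 h⁻¹
e^(−kτ) = e^(−0.01796 × 76.3) = 0.2540
Accumulation ratio R = 1 / (1 − e^(−kτ)) = 1 / (1 − 0.2540) = 1.340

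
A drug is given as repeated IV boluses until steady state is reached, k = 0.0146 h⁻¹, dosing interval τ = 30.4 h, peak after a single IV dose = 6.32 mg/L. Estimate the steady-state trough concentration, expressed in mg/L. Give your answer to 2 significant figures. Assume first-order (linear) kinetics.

e^(−kτ) = e^(−0.01460 × 30.4) = 0.6416
Accumulation ratio R = 1 / (1 − e^(−kτ)) = 1 / (1 − 0.6416) = 2.790
Steady-state trough = C₀ × R × e^(−kτ) = 6.32 × 2.790 × 0.6416 = 11.31 mg/L

11 mg/L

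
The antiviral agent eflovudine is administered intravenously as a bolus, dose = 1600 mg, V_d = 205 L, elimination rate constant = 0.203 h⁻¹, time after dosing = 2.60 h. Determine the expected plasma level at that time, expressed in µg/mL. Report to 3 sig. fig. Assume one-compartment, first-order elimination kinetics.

4.60 µg/mL

C₀ = Dose / Vd = 1600 / 205 = 7.805 mg/L
C = C₀ · e^(−k·t) = 7.805 × e^(−0.2030 × 2.60)
  = 7.805 × 0.5899 = 4.604 mg/L
(4.604 mg/L = 4.604 µg/mL)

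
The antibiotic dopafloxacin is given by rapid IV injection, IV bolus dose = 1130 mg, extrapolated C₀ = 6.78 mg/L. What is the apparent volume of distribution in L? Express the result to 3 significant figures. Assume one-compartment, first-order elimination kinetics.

167 L

Vd = Dose / C₀ = 1130 / 6.78 = 166.7 L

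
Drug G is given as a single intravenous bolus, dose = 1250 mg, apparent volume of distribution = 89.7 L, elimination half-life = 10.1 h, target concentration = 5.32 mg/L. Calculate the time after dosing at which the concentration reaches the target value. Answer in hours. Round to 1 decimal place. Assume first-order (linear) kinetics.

14.0 h

C₀ = Dose / Vd = 1250 / 89.7 = 13.94 mg/L
k = ln2 / t½ = 0.693147 / 10.1 = 0.06863 h⁻¹
t = ln(C₀ / C) / k = ln(13.94 / 5.32) / 0.06863
  = ln(2.620) / 0.06863 = 0.9632 / 0.06863 = 14.03 h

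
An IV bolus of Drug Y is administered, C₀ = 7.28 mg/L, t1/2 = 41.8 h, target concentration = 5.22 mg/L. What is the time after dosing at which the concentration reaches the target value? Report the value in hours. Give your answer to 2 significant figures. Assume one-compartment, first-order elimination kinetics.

20 h

k = ln2 / t½ = 0.693147 / 41.8 = 0.01658 h⁻¹
t = ln(C₀ / C) / k = ln(7.280 / 5.22) / 0.01658
  = ln(1.395) / 0.01658 = 0.3329 / 0.01658 = 20.08 h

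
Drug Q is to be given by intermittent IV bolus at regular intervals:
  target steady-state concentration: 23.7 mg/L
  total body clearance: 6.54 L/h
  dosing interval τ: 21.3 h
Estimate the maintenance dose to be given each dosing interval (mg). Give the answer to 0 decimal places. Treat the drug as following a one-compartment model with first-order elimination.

3301 mg

At steady state, Dose/τ = Css × CL.
Dose = Css × CL × τ = 23.7 × 6.540 × 21.3 = 3301 mg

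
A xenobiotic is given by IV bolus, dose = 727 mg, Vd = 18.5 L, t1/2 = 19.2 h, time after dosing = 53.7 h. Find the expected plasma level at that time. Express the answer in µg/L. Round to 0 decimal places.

C₀ = Dose / Vd = 727.0 / 18.5 = 39.30 mg/L
k = ln2 / t½ = 0.693147 / 19.2 = 0.03610 h⁻¹
C = C₀ · e^(−k·t) = 39.30 × e^(−0.03610 × 53.7)
  = 39.30 × 0.1439 = 5.655 mg/L
Convert: 5.655 mg/L × 1000 = 5655 µg/L

5655 µg/L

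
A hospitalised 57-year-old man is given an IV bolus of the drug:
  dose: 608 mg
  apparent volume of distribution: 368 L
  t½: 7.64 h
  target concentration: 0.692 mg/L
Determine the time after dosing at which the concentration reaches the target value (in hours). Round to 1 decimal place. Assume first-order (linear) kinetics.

C₀ = Dose / Vd = 608.0 / 368 = 1.652 mg/L
k = ln2 / t½ = 0.693147 / 7.64 = 0.09073 h⁻¹
t = ln(C₀ / C) / k = ln(1.652 / 0.692) / 0.09073
  = ln(2.387) / 0.09073 = 0.8700 / 0.09073 = 9.589 h

9.6 h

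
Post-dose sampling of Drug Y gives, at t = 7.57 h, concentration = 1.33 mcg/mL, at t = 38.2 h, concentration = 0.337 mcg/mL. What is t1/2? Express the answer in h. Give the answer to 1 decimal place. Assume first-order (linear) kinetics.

k = ln(C₁/C₂) / (t₂ − t₁) = ln(1.33/0.337) / (38.2 − 7.57)
  = 1.373 / 30.63 = 0.04483 h⁻¹
t½ = ln2 / k = 0.693147 / 0.04483 = 15.46 h

15.5 h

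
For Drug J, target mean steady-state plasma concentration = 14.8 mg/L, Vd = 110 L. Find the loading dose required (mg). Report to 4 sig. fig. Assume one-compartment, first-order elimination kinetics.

1628 mg

LD = Css × Vd = 14.8 × 110 = 1628 mg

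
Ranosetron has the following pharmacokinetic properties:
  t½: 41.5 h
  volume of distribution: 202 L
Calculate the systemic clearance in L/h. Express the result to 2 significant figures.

3.4 L/h

k = ln2 / t½ = 0.693147 / 41.5 = 0.01670 h⁻¹
CL = k × Vd = 0.01670 × 202 = 3.373 L/h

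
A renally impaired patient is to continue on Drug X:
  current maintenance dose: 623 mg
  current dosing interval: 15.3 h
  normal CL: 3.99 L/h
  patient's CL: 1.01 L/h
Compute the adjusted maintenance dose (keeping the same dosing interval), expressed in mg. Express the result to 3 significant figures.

To keep the same average steady-state level, dosing rate must scale with clearance.
CL ratio = 1.01 / 3.99 = 0.2531
New dose (same interval) = 623 × 0.2531 = 157.7 mg

158 mg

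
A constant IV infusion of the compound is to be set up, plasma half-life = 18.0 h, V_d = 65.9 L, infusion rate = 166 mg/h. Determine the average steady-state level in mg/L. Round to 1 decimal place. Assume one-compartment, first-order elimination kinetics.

k = ln2 / t½ = 0.693147 / 18.0 = 0.03851 h⁻¹
CL = k × Vd = 0.03851 × 65.9 = 2.538 L/h
At steady state Css = R₀ / CL = 166 / 2.538 = 65.41 mg/L

65.4 mg/L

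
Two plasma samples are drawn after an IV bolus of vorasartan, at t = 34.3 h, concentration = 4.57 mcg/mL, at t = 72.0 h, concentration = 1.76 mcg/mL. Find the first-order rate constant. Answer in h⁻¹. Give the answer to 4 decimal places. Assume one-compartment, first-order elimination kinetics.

k = ln(C₁/C₂) / (t₂ − t₁) = ln(4.57/1.76) / (72.0 − 34.3)
  = 0.9542 / 37.70 = 0.02531 h⁻¹

0.0253 h⁻¹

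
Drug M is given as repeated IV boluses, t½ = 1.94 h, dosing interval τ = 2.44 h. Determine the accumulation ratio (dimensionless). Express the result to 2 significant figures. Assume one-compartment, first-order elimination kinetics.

1.7

k = ln2 / t½ = 0.693147 / 1.94 = 0.3573 h⁻¹
e^(−kτ) = e^(−0.3573 × 2.44) = 0.4182
Accumulation ratio R = 1 / (1 − e^(−kτ)) = 1 / (1 − 0.4182) = 1.719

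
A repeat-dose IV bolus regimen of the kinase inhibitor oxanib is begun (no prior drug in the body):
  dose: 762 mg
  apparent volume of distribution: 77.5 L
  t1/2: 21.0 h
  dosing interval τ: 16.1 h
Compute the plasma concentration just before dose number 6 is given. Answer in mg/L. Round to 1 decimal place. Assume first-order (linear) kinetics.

C₀ per dose = Dose / Vd = 762 / 77.5 = 9.832 mg/L
k = ln2 / t½ = 0.693147 / 21.0 = 0.03301 h⁻¹
Fraction remaining after one interval: r = e^(−kτ) = e^(−0.03301 × 16.1) = 0.5877
Before dose 6, 5 doses have been given (aged 1τ, 2τ, 3τ, 4τ, 5τ).
C_trough = C₀ × (r + r² + … + r^5) = C₀ × r(1−r^5)/(1−r)
        = 9.832 × 0.5877 × (1 − 0.07011) / (1 − 0.5877) = 13.03 mg/L

13.0 mg/L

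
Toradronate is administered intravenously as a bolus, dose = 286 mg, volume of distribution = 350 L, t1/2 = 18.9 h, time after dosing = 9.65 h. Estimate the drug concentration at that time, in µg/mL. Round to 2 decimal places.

C₀ = Dose / Vd = 286.0 / 350 = 0.8171 mg/L
k = ln2 / t½ = 0.693147 / 18.9 = 0.03667 h⁻¹
C = C₀ · e^(−k·t) = 0.8171 × e^(−0.03667 × 9.65)
  = 0.8171 × 0.7020 = 0.5736 mg/L
(0.5736 mg/L = 0.5736 µg/mL)

0.57 µg/mL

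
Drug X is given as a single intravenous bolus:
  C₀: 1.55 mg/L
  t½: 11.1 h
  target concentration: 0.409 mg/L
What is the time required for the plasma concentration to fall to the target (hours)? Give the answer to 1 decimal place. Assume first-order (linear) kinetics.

k = ln2 / t½ = 0.693147 / 11.1 = 0.06245 h⁻¹
t = ln(C₀ / C) / k = ln(1.550 / 0.409) / 0.06245
  = ln(3.790) / 0.06245 = 1.332 / 0.06245 = 21.33 h

21.3 h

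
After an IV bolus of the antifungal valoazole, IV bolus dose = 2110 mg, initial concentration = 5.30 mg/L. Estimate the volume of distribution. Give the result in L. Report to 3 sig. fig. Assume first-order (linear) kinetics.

398 L

Vd = Dose / C₀ = 2110 / 5.30 = 398.1 L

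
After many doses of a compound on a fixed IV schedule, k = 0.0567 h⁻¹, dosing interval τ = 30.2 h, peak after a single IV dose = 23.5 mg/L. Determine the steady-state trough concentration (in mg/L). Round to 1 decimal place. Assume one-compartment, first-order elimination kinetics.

5.2 mg/L

e^(−kτ) = e^(−0.05670 × 30.2) = 0.1804
Accumulation ratio R = 1 / (1 − e^(−kτ)) = 1 / (1 − 0.1804) = 1.220
Steady-state trough = C₀ × R × e^(−kτ) = 23.5 × 1.220 × 0.1804 = 5.172 mg/L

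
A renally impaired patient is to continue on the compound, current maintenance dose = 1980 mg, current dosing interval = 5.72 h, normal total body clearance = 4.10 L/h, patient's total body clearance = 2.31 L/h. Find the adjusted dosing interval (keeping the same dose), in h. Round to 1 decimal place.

To keep the same average steady-state level, dosing rate must scale with clearance.
CL ratio = 2.31 / 4.10 = 0.5634
New interval (same dose) = 5.72 / 0.5634 = 10.15 h

10.2 h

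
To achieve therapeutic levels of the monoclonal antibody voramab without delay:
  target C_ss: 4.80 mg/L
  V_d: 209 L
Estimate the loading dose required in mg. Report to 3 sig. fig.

1000 mg

LD = Css × Vd = 4.80 × 209 = 1003 mg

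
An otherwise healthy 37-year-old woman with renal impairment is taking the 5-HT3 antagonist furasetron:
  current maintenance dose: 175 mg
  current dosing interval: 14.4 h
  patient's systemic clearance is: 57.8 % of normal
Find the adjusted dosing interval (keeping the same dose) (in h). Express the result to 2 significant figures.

To keep the same average steady-state level, dosing rate must scale with clearance.
CL ratio = 57.8 / 100 = 0.5780
New interval (same dose) = 14.4 / 0.5780 = 24.91 h

25 h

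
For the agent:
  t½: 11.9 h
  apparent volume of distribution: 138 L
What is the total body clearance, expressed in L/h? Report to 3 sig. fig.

k = ln2 / t½ = 0.693147 / 11.9 = 0.05825 h⁻¹
CL = k × Vd = 0.05825 × 138 = 8.039 L/h

8.04 L/h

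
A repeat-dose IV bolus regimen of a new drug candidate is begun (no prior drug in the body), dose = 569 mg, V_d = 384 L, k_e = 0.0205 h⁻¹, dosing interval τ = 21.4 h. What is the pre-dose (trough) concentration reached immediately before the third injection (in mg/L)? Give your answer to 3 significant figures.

C₀ per dose = Dose / Vd = 569 / 384 = 1.482 mg/L
Fraction remaining after one interval: r = e^(−kτ) = e^(−0.02050 × 21.4) = 0.6449
Before dose 3, 2 doses have been given (aged 1τ, 2τ).
C_trough = C₀ × (r + r²) = 1.482 × (0.6449 + 0.4159) = 1.572 mg/L

1.57 mg/L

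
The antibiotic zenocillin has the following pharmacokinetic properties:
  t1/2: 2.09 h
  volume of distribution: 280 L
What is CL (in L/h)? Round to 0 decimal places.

k = ln2 / t½ = 0.693147 / 2.09 = 0.3316 h⁻¹
CL = k × Vd = 0.3316 × 280 = 92.85 L/h

93 L/h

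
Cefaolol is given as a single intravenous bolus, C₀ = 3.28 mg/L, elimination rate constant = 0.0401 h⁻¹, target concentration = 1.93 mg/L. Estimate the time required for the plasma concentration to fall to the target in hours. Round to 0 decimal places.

13 h

t = ln(C₀ / C) / k = ln(3.280 / 1.93) / 0.04010
  = ln(1.699) / 0.04010 = 0.5300 / 0.04010 = 13.22 h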